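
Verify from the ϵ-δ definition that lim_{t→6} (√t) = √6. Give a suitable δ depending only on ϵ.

δ = min(6, √6·ϵ)

Suppose ϵ > 0. We want δ > 0 such that 0 < |t − 6| < δ implies |√t − √6| < ϵ.
Rationalise: √t − √6 = (t − 6)/(√t + √6), so |√t − √6| = |t − 6|/(√t + √6).
Restrict δ ≤ 6 so that |t − 6| < 6 forces t > 0, and then √t + √6 > √6.
Hence |√t − √6| < |t − 6|/√6, which is < ϵ once |t − 6| < √6·ϵ.
Take δ = min(6, √6·ϵ). If 0 < |t − 6| < δ then t > 0 and |√t − √6| < |t − 6|/√6 < ϵ.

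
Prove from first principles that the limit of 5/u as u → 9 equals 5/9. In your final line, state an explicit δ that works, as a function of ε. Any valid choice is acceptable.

δ = min(9/2, (81/10)ε)

Fix ε > 0. We seek δ > 0 such that 0 < |u − 9| < δ implies |5/u − (5/9)| < ε.
|5/u − (5/9)| = 5·|9 − u|/(9·|u|) = 5|u − 9|/(9|u|).
Restrict δ ≤ 9/2. Then |u − 9| < 9/2 gives |u| > 9/2, so 9|u| > 81/2.
Then |5/u − (5/9)| < 5|u − 9|/(81/2), which is < ε when |u − 9| < (81/10)ε.
Take δ = min(9/2, (81/10)ε). Then 0 < |u − 9| < δ gives both |u − 9| < 9/2 and |u − 9| < (81/10)ε, so |5/u − (5/9)| < ε.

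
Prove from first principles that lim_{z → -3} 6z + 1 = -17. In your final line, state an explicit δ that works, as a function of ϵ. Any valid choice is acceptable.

Suppose ϵ > 0. We need δ > 0 so that 0 < |z + 3| < δ implies |(6z + 1) + 17| < ϵ.
|(6z + 1) + 17| = |6z + 18| = 6|z + 3|.
Thus it suffices that |z + 3| < ϵ/6.
Take δ = ϵ/6. If 0 < |z + 3| < δ then |(6z + 1) + 17| = 6|z + 3| < 6·(ϵ/6) = ϵ.

δ = ϵ/6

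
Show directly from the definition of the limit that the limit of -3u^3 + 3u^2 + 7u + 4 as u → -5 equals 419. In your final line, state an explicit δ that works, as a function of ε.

δ = min(1, ε/299)

Suppose ε > 0. We want δ > 0 such that 0 < |u + 5| < δ implies |(-3u^3 + 3u^2 + 7u + 4) − 419| < ε.
(-3u^3 + 3u^2 + 7u + 4) − 419 = -3u^3 + 3u^2 + 7u - 415 = (u + 5)(-3u^2 + 18u - 83).
So |(-3u^3 + 3u^2 + 7u + 4) − 419| = |u + 5|·|-3u^2 + 18u - 83|.
Require δ ≤ 1. Then |u + 5| < 1 gives |u| < 6, and by the triangle inequality |-3u^2 + 18u - 83| ≤ 3·6^2 + 18·6 + 83 = 299.
Hence |(-3u^3 + 3u^2 + 7u + 4) − 419| ≤ 299|u + 5| < ε provided |u + 5| < ε/299.
Take δ = min(1, ε/299). Then 0 < |u + 5| < δ gives both |u + 5| < 1 and |u + 5| < ε/299, so |(-3u^3 + 3u^2 + 7u + 4) − 419| < ε.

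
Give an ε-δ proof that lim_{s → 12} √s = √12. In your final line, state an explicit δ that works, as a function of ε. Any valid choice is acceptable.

Fix ε > 0. We want δ > 0 such that 0 < |s − 12| < δ implies |√s − √12| < ε.
Multiplying by the conjugate, |√s − √12| = |s − 12|/(√s + √12).
Restrict δ ≤ 12 so that |s − 12| < 12 forces s > 0, and then √s + √12 > √12.
Hence |√s − √12| < |s − 12|/√12, which is < ε once |s − 12| < √12·ε.
Take δ = min(12, √12·ε). If 0 < |s − 12| < δ then s > 0 and |√s − √12| < |s − 12|/√12 < ε.

δ = min(12, √12·ε)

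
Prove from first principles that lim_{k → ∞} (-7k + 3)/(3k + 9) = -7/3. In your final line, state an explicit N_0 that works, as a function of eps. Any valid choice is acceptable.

N_0 = 8/eps

Suppose eps > 0. For k ≥ 1, |(-7k + 3)/(3k + 9) + 7/3| = |72|/(3(3k + 9)) = 72/(3(3k + 9)).
Since 3k + 9 ≥ 3k for k ≥ 1, this is ≤ 72/(3·3k) = 8/k.
So |(-7k + 3)/(3k + 9) + 7/3| < eps whenever k > 8/eps.
Take N_0 = 8/eps. If k > N_0 then |(-7k + 3)/(3k + 9) + 7/3| ≤ 8/k < eps.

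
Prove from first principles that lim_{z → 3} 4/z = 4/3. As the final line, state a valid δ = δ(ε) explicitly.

Let ε > 0. We seek δ > 0 such that 0 < |z − 3| < δ implies |4/z − (4/3)| < ε.
|4/z − (4/3)| = 4·|3 − z|/(3·|z|) = 4|z − 3|/(3|z|).
Require δ ≤ 3/2 so that |z| > 3 − 3/2 = 3/2, hence 3|z| > 9/2.
Then |4/z − (4/3)| < 4|z − 3|/(9/2), which is < ε when |z − 3| < (9/8)ε.
Take δ = min(3/2, (9/8)ε). Then 0 < |z − 3| < δ gives both |z − 3| < 3/2 and |z − 3| < (9/8)ε, so |4/z − (4/3)| < ε.

δ = min(3/2, (9/8)ε)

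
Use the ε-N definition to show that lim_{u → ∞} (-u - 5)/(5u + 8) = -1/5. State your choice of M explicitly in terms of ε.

Let ε > 0 be given. We seek M > 0 such that u > M implies |(-u - 5)/(5u + 8) + 1/5| < ε.
(-u - 5)/(5u + 8) + 1/5 = (5(-u - 5) − (-1)(5u + 8)) / (5(5u + 8)) = -17/(5(5u + 8)).
For u > 0 we have 5u + 8 > 5u, so |(-u - 5)/(5u + 8) + 1/5| = 17/(5(5u + 8)) < 17/(5·5u) = (17/25)/u.
Thus |(-u - 5)/(5u + 8) + 1/5| < ε whenever u > (17/25)/ε.
Take M = (17/25)/ε. If u > M then |(-u - 5)/(5u + 8) + 1/5| < (17/25)/u < ε.

M = (17/25)/ε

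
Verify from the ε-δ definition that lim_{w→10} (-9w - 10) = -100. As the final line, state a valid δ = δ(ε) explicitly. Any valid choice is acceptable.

δ = ε/9

Fix ε > 0. We need δ > 0 so that 0 < |w − 10| < δ implies |(-9w - 10) + 100| < ε.
Since (-9w - 10) + 100 = -9(w − 10), we have |(-9w - 10) + 100| = 9|w − 10|.
So 9|w − 10| < ε exactly when |w − 10| < ε/9.
Choosing δ = ε/9 gives |(-9w - 10) + 100| = 9|w − 10| < ε whenever |w − 10| < δ.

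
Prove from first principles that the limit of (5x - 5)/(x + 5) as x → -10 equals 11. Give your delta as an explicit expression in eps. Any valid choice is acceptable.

Let eps > 0. We want delta > 0 with 0 < |x + 10| < delta ⇒ |(5x - 5)/(x + 5) − 11| < eps.
Combining over a common denominator, (5x - 5)/(x + 5) − 11 = [(5x - 5)·(-5) − (-55)·(x + 5)] / [(-5)·(x + 5)] = 30(x + 10) / ((-5)(x + 5)).
So |(5x - 5)/(x + 5) − 11| = 30|x + 10| / (5·|x + 5|).
Restrict delta ≤ 5/2. Then |x + 10| < 5/2 gives |x + 5| = |(x + 10) + (-5)| ≥ 5 − 5/2 = 5/2.
Hence |(5x - 5)/(x + 5) − 11| < 30|x + 10|/(5·(5/2)) = (12/5)|x + 10|, which is < eps once |x + 10| < (5/12)eps.
Take delta = min(5/2, (5/12)eps). Then 0 < |x + 10| < delta forces both bounds, so |(5x - 5)/(x + 5) − 11| < eps.

delta = min(5/2, (5/12)eps)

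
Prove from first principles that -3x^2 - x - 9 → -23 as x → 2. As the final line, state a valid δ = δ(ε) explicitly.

Let ε > 0 be given. We want δ > 0 such that 0 < |x − 2| < δ implies |(-3x^2 - x - 9) + 23| < ε.
(-3x^2 - x - 9) + 23 = -3x^2 - x + 14 = (x − 2)(-3x - 7).
So |(-3x^2 - x - 9) + 23| = |x − 2|·|-3x - 7|.
Require δ ≤ 2. Then |x − 2| < 2 gives |x| < 4, and by the triangle inequality |-3x - 7| ≤ 3·4 + 7 = 19.
Hence |(-3x^2 - x - 9) + 23| ≤ 19|x − 2| < ε provided |x − 2| < ε/19.
Take δ = min(2, ε/19). Then 0 < |x − 2| < δ gives both |x − 2| < 2 and |x − 2| < ε/19, so |(-3x^2 - x - 9) + 23| < ε.

δ = min(2, ε/19)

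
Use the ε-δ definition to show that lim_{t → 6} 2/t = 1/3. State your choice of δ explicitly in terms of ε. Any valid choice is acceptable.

δ = min(3, 9ε)

Suppose ε > 0. We seek δ > 0 such that 0 < |t − 6| < δ implies |2/t − (1/3)| < ε.
|2/t − (1/3)| = 2·|6 − t|/(6·|t|) = 2|t − 6|/(6|t|).
Require δ ≤ 3 so that |t| > 6 − 3 = 3, hence 6|t| > 18.
Then |2/t − (1/3)| < 2|t − 6|/18, which is < ε when |t − 6| < 9ε.
Take δ = min(3, 9ε). Then 0 < |t − 6| < δ gives both |t − 6| < 3 and |t − 6| < 9ε, so |2/t − (1/3)| < ε.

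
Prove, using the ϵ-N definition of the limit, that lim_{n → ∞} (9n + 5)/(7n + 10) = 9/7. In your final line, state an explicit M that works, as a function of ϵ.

Let ϵ > 0. For n ≥ 1, |(9n + 5)/(7n + 10) − (9/7)| = |-55|/(7(7n + 10)) = 55/(7(7n + 10)).
Since 7n + 10 ≥ 7n for n ≥ 1, this is ≤ 55/(7·7n) = (55/49)/n.
So |(9n + 5)/(7n + 10) − (9/7)| < ϵ whenever n > (55/49)/ϵ.
Take M = (55/49)/ϵ. If n > M then |(9n + 5)/(7n + 10) − (9/7)| ≤ (55/49)/n < ϵ.

M = (55/49)/ϵ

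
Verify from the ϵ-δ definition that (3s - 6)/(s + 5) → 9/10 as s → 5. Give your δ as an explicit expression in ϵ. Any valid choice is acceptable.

Let ϵ > 0 be given. We want δ > 0 with 0 < |s − 5| < δ ⇒ |(3s - 6)/(s + 5) − (9/10)| < ϵ.
Combining over a common denominator, (3s - 6)/(s + 5) − (9/10) = [(3s - 6)·10 − 9·(s + 5)] / [10·(s + 5)] = 21(s − 5) / (10(s + 5)).
So |(3s - 6)/(s + 5) − (9/10)| = 21|s − 5| / (10·|s + 5|).
Restrict δ ≤ 5. Then |s − 5| < 5 gives |s + 5| = |(s − 5) + 10| ≥ 10 − 5 = 5.
Hence |(3s - 6)/(s + 5) − (9/10)| < 21|s − 5|/(10·5) = (21/50)|s − 5|, which is < ϵ once |s − 5| < (50/21)ϵ.
Take δ = min(5, (50/21)ϵ). Then 0 < |s − 5| < δ forces both bounds, so |(3s - 6)/(s + 5) − (9/10)| < ϵ.

δ = min(5, (50/21)ϵ)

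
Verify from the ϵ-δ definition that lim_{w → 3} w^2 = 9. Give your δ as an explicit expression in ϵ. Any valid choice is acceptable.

δ = min(1, ϵ/7)

Let ϵ > 0. We seek δ > 0 with 0 < |w − 3| < δ ⇒ |w^2 − 9| < ϵ.
Factor: w^2 − 9 = (w − 3)(w + 3), so |w^2 − 9| = |w − 3|·|w + 3|.
Restrict δ ≤ 1. Then |w − 3| < 1 gives |w| < 4, so by the triangle inequality |w + 3| ≤ 4 + 3 = 7.
Hence |w^2 − 9| ≤ 7|w − 3|, which is < ϵ once |w − 3| < ϵ/7.
Take δ = min(1, ϵ/7). If 0 < |w − 3| < δ then both bounds hold and |w^2 − 9| ≤ 7|w − 3| < 7·(ϵ/7) = ϵ.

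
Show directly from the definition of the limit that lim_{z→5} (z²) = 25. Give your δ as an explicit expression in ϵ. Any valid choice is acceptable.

Fix ϵ > 0. We seek δ > 0 with 0 < |z − 5| < δ ⇒ |z² − 25| < ϵ.
Factor: z² − 25 = (z − 5)(z + 5), so |z² − 25| = |z − 5|·|z + 5|.
Restrict δ ≤ 1. Then |z − 5| < 1 gives |z| < 6, so by the triangle inequality |z + 5| ≤ 6 + 5 = 11.
Hence |z² − 25| ≤ 11|z − 5|, which is < ϵ once |z − 5| < ϵ/11.
Take δ = min(1, ϵ/11). If 0 < |z − 5| < δ then both bounds hold and |z² − 25| ≤ 11|z − 5| < 11·(ϵ/11) = ϵ.

δ = min(1, ϵ/11)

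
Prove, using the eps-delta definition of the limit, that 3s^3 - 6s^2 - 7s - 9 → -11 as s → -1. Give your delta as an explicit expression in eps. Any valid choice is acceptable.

Fix eps > 0. We want delta > 0 such that 0 < |s + 1| < delta implies |(3s^3 - 6s^2 - 7s - 9) + 11| < eps.
(3s^3 - 6s^2 - 7s - 9) + 11 = 3s^3 - 6s^2 - 7s + 2 = (s + 1)(3s^2 - 9s + 2).
So |(3s^3 - 6s^2 - 7s - 9) + 11| = |s + 1|·|3s^2 - 9s + 2|.
Assume first that |s + 1| < 2, so |s| < 3. Then |3s^2 - 9s + 2| ≤ 3·3^2 + 9·3 + 2 = 56.
Hence |(3s^3 - 6s^2 - 7s - 9) + 11| ≤ 56|s + 1| < eps provided |s + 1| < eps/56.
Choosing delta = min(2, eps/56) ensures both conditions, hence |(3s^3 - 6s^2 - 7s - 9) + 11| < eps.

delta = min(2, eps/56)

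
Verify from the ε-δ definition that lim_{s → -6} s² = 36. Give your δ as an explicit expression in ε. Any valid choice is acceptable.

Fix ε > 0. We seek δ > 0 with 0 < |s + 6| < δ ⇒ |s² − 36| < ε.
Factor: s² − 36 = (s + 6)(s - 6), so |s² − 36| = |s + 6|·|s - 6|.
Restrict δ ≤ 1. Then |s + 6| < 1 gives |s| < 7, so by the triangle inequality |s - 6| ≤ 7 + 6 = 13.
Hence |s² − 36| ≤ 13|s + 6|, which is < ε once |s + 6| < ε/13.
Take δ = min(1, ε/13). If 0 < |s + 6| < δ then both bounds hold and |s² − 36| ≤ 13|s + 6| < 13·(ε/13) = ε.

δ = min(1, ε/13)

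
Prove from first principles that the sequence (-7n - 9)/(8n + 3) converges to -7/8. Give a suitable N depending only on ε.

N = (51/64)/ε

Fix ε > 0. For n ≥ 1, |(-7n - 9)/(8n + 3) + 7/8| = |-51|/(8(8n + 3)) = 51/(8(8n + 3)).
Since 8n + 3 ≥ 8n for n ≥ 1, this is ≤ 51/(8·8n) = (51/64)/n.
So |(-7n - 9)/(8n + 3) + 7/8| < ε whenever n > (51/64)/ε.
Take N = (51/64)/ε. If n > N then |(-7n - 9)/(8n + 3) + 7/8| ≤ (51/64)/n < ε.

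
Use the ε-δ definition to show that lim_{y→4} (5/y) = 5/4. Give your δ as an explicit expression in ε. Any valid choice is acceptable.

δ = min(2, (8/5)ε)

Fix ε > 0. We seek δ > 0 such that 0 < |y − 4| < δ implies |5/y − (5/4)| < ε.
|5/y − (5/4)| = 5·|4 − y|/(4·|y|) = 5|y − 4|/(4|y|).
Require δ ≤ 2 so that |y| > 4 − 2 = 2, hence 4|y| > 8.
Then |5/y − (5/4)| < 5|y − 4|/8, which is < ε when |y − 4| < (8/5)ε.
Take δ = min(2, (8/5)ε). Then 0 < |y − 4| < δ gives both |y − 4| < 2 and |y − 4| < (8/5)ε, so |5/y − (5/4)| < ε.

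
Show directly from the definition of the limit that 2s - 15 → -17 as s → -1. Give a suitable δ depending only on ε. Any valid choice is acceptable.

δ = ε/2

Fix ε > 0. We need δ > 0 so that 0 < |s + 1| < δ implies |(2s - 15) + 17| < ε.
Since (2s - 15) + 17 = 2(s + 1), we have |(2s - 15) + 17| = 2|s + 1|.
Thus it suffices that |s + 1| < ε/2.
Choosing δ = ε/2 gives |(2s - 15) + 17| = 2|s + 1| < ε whenever |s + 1| < δ.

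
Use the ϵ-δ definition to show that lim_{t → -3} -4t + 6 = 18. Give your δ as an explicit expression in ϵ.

Suppose ϵ > 0. We need δ > 0 so that 0 < |t + 3| < δ implies |(-4t + 6) − 18| < ϵ.
Since (-4t + 6) − 18 = -4(t + 3), we have |(-4t + 6) − 18| = 4|t + 3|.
Thus it suffices that |t + 3| < ϵ/4.
Choosing δ = ϵ/4 gives |(-4t + 6) − 18| = 4|t + 3| < ϵ whenever |t + 3| < δ.

δ = ϵ/4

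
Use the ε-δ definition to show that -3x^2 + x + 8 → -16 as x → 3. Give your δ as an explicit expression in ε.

Fix ε > 0. We want δ > 0 such that 0 < |x − 3| < δ implies |(-3x^2 + x + 8) + 16| < ε.
(-3x^2 + x + 8) + 16 = -3x^2 + x + 24 = (x − 3)(-3x - 8).
So |(-3x^2 + x + 8) + 16| = |x − 3|·|-3x - 8|.
Require δ ≤ 1. Then |x − 3| < 1 gives |x| < 4, and by the triangle inequality |-3x - 8| ≤ 3·4 + 8 = 20.
Hence |(-3x^2 + x + 8) + 16| ≤ 20|x − 3| < ε provided |x − 3| < ε/20.
Take δ = min(1, ε/20). Then 0 < |x − 3| < δ gives both |x − 3| < 1 and |x − 3| < ε/20, so |(-3x^2 + x + 8) + 16| < ε.

δ = min(1, ε/20)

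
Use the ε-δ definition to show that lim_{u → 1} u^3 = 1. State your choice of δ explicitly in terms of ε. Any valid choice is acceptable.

Fix ε > 0. We seek δ > 0 with 0 < |u − 1| < δ ⇒ |u^3 − 1| < ε.
Factor: u^3 − 1 = (u − 1)(u^2 + u + 1), so |u^3 − 1| = |u − 1|·|u^2 + u + 1|.
Impose δ ≤ 1 so that |u| < 2; then |u^2 + u + 1| ≤ 7.
Hence |u^3 − 1| ≤ 7|u − 1|, which is < ε once |u − 1| < ε/7.
Take δ = min(1, ε/7). If 0 < |u − 1| < δ then both bounds hold and |u^3 − 1| ≤ 7|u − 1| < 7·(ε/7) = ε.

δ = min(1, ε/7)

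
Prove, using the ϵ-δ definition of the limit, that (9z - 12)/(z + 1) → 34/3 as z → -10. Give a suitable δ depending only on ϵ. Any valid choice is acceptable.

δ = min(9/2, (27/14)ϵ)

Let ϵ > 0 be given. We want δ > 0 with 0 < |z + 10| < δ ⇒ |(9z - 12)/(z + 1) − (34/3)| < ϵ.
Combining over a common denominator, (9z - 12)/(z + 1) − (34/3) = [(9z - 12)·(-9) − (-102)·(z + 1)] / [(-9)·(z + 1)] = 21(z + 10) / ((-9)(z + 1)).
So |(9z - 12)/(z + 1) − (34/3)| = 21|z + 10| / (9·|z + 1|).
Require δ ≤ 9/2, so |z + 1| ≥ |-9| − |z + 10| > 9 − 9/2 = 9/2.
Hence |(9z - 12)/(z + 1) − (34/3)| < 21|z + 10|/(9·(9/2)) = (14/27)|z + 10|, which is < ϵ once |z + 10| < (27/14)ϵ.
Take δ = min(9/2, (27/14)ϵ). Then 0 < |z + 10| < δ forces both bounds, so |(9z - 12)/(z + 1) − (34/3)| < ϵ.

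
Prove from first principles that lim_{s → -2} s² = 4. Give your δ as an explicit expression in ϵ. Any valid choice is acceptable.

Let ϵ > 0 be given. We seek δ > 0 with 0 < |s + 2| < δ ⇒ |s² − 4| < ϵ.
Factor: s² − 4 = (s + 2)(s - 2), so |s² − 4| = |s + 2|·|s - 2|.
Impose δ ≤ 1 so that |s| < 3; then |s - 2| ≤ 5.
Hence |s² − 4| ≤ 5|s + 2|, which is < ϵ once |s + 2| < ϵ/5.
Take δ = min(1, ϵ/5). If 0 < |s + 2| < δ then both bounds hold and |s² − 4| ≤ 5|s + 2| < 5·(ϵ/5) = ϵ.

δ = min(1, ϵ/5)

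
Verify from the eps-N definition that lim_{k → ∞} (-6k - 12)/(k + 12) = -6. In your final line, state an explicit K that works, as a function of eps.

Suppose eps > 0. For k ≥ 1, |(-6k - 12)/(k + 12) + 6| = |60|/((k + 12)) = 60/((k + 12)).
Since k + 12 ≥ k for k ≥ 1, this is ≤ 60/(k) = 60/k.
So |(-6k - 12)/(k + 12) + 6| < eps whenever k > 60/eps.
Take K = 60/eps. If k > K then |(-6k - 12)/(k + 12) + 6| ≤ 60/k < eps.

K = 60/eps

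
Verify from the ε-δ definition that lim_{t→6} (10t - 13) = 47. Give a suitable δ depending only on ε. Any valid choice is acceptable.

δ = ε/10

Suppose ε > 0. We need δ > 0 so that 0 < |t − 6| < δ implies |(10t - 13) − 47| < ε.
|(10t - 13) − 47| = |10t - 60| = 10|t − 6|.
So 10|t − 6| < ε exactly when |t − 6| < ε/10.
Choosing δ = ε/10 gives |(10t - 13) − 47| = 10|t − 6| < ε whenever |t − 6| < δ.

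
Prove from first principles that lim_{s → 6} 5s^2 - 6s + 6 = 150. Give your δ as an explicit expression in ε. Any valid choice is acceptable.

δ = min(1, ε/59)

Let ε > 0. We want δ > 0 such that 0 < |s − 6| < δ implies |(5s^2 - 6s + 6) − 150| < ε.
(5s^2 - 6s + 6) − 150 = 5s^2 - 6s - 144 = (s − 6)(5s + 24).
So |(5s^2 - 6s + 6) − 150| = |s − 6|·|5s + 24|.
Require δ ≤ 1. Then |s − 6| < 1 gives |s| < 7, and by the triangle inequality |5s + 24| ≤ 5·7 + 24 = 59.
Hence |(5s^2 - 6s + 6) − 150| ≤ 59|s − 6| < ε provided |s − 6| < ε/59.
Choosing δ = min(1, ε/59) ensures both conditions, hence |(5s^2 - 6s + 6) − 150| < ε.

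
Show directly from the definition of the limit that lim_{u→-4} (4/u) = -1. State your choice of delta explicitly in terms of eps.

Let eps > 0. We seek delta > 0 such that 0 < |u + 4| < delta implies |4/u + 1| < eps.
|4/u + 1| = 4·|-4 − u|/(4·|u|) = 4|u + 4|/(4|u|).
Require delta ≤ 2 so that |u| > 4 − 2 = 2, hence 4|u| > 8.
Then |4/u + 1| < 4|u + 4|/8, which is < eps when |u + 4| < 2eps.
Take delta = min(2, 2eps). Then 0 < |u + 4| < delta gives both |u + 4| < 2 and |u + 4| < 2eps, so |4/u + 1| < eps.

delta = min(2, 2eps)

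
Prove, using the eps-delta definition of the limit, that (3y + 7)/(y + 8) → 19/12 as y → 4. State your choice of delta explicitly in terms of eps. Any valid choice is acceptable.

delta = min(6, (72/17)eps)

Let eps > 0 be given. We want delta > 0 with 0 < |y − 4| < delta ⇒ |(3y + 7)/(y + 8) − (19/12)| < eps.
Combining over a common denominator, (3y + 7)/(y + 8) − (19/12) = [(3y + 7)·12 − 19·(y + 8)] / [12·(y + 8)] = 17(y − 4) / (12(y + 8)).
So |(3y + 7)/(y + 8) − (19/12)| = 17|y − 4| / (12·|y + 8|).
Restrict delta ≤ 6. Then |y − 4| < 6 gives |y + 8| = |(y − 4) + 12| ≥ 12 − 6 = 6.
Hence |(3y + 7)/(y + 8) − (19/12)| < 17|y − 4|/(12·6) = (17/72)|y − 4|, which is < eps once |y − 4| < (72/17)eps.
Take delta = min(6, (72/17)eps). Then 0 < |y − 4| < delta forces both bounds, so |(3y + 7)/(y + 8) − (19/12)| < eps.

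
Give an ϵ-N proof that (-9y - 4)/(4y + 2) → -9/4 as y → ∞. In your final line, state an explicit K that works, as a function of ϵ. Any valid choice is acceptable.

K = (1/8)/ϵ

Suppose ϵ > 0. We seek K > 0 such that y > K implies |(-9y - 4)/(4y + 2) + 9/4| < ϵ.
(-9y - 4)/(4y + 2) + 9/4 = (4(-9y - 4) − (-9)(4y + 2)) / (4(4y + 2)) = 2/(4(4y + 2)).
For y > 0 we have 4y + 2 > 4y, so |(-9y - 4)/(4y + 2) + 9/4| = 2/(4(4y + 2)) < 2/(4·4y) = (1/8)/y.
Thus |(-9y - 4)/(4y + 2) + 9/4| < ϵ whenever y > (1/8)/ϵ.
Take K = (1/8)/ϵ. If y > K then |(-9y - 4)/(4y + 2) + 9/4| < (1/8)/y < ϵ.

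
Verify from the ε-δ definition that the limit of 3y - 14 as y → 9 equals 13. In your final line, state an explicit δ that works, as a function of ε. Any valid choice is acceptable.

Fix ε > 0. We need δ > 0 so that 0 < |y − 9| < δ implies |(3y - 14) − 13| < ε.
Since (3y - 14) − 13 = 3(y − 9), we have |(3y - 14) − 13| = 3|y − 9|.
Thus it suffices that |y − 9| < ε/3.
Take δ = ε/3. If 0 < |y − 9| < δ then |(3y - 14) − 13| = 3|y − 9| < 3·(ε/3) = ε.

δ = ε/3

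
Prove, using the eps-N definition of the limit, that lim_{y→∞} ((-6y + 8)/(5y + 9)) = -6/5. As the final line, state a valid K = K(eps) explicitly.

Suppose eps > 0. We seek K > 0 such that y > K implies |(-6y + 8)/(5y + 9) + 6/5| < eps.
(-6y + 8)/(5y + 9) + 6/5 = (5(-6y + 8) − (-6)(5y + 9)) / (5(5y + 9)) = 94/(5(5y + 9)).
For y > 0 we have 5y + 9 > 5y, so |(-6y + 8)/(5y + 9) + 6/5| = 94/(5(5y + 9)) < 94/(5·5y) = (94/25)/y.
Thus |(-6y + 8)/(5y + 9) + 6/5| < eps whenever y > (94/25)/eps.
Take K = (94/25)/eps. If y > K then |(-6y + 8)/(5y + 9) + 6/5| < (94/25)/y < eps.

K = (94/25)/eps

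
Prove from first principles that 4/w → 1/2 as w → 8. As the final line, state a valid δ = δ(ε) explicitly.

Let ε > 0. We seek δ > 0 such that 0 < |w − 8| < δ implies |4/w − (1/2)| < ε.
|4/w − (1/2)| = 4·|8 − w|/(8·|w|) = 4|w − 8|/(8|w|).
Restrict δ ≤ 4. Then |w − 8| < 4 gives |w| > 4, so 8|w| > 32.
Then |4/w − (1/2)| < 4|w − 8|/32, which is < ε when |w − 8| < 8ε.
Take δ = min(4, 8ε). Then 0 < |w − 8| < δ gives both |w − 8| < 4 and |w − 8| < 8ε, so |4/w − (1/2)| < ε.

δ = min(4, 8ε)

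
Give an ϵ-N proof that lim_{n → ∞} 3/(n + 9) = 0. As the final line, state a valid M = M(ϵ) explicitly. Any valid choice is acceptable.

M = 3/ϵ

Suppose ϵ > 0. For n ≥ 1, |3/(n + 9) − 0| = 3/(n + 9) ≤ 3/n.
We need 3/n < ϵ, i.e. n > 3/ϵ.
Take M = 3/ϵ. If n > M then |3/(n + 9)| ≤ 3/n < ϵ.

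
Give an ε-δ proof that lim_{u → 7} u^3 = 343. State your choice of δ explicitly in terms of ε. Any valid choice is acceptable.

Fix ε > 0. We seek δ > 0 with 0 < |u − 7| < δ ⇒ |u^3 − 343| < ε.
Factor: u^3 − 343 = (u − 7)(u^2 + 7u + 49), so |u^3 − 343| = |u − 7|·|u^2 + 7u + 49|.
Impose δ ≤ 1 so that |u| < 8; then |u^2 + 7u + 49| ≤ 169.
Hence |u^3 − 343| ≤ 169|u − 7|, which is < ε once |u − 7| < ε/169.
Take δ = min(1, ε/169). If 0 < |u − 7| < δ then both bounds hold and |u^3 − 343| ≤ 169|u − 7| < 169·(ε/169) = ε.

δ = min(1, ε/169)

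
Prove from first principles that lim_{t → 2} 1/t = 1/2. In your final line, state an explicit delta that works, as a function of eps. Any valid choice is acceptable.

delta = min(1, 2eps)

Suppose eps > 0. We seek delta > 0 such that 0 < |t − 2| < delta implies |1/t − (1/2)| < eps.
|1/t − (1/2)| = |2 − t|/(2·|t|) = |t − 2|/(2|t|).
Restrict delta ≤ 1. Then |t − 2| < 1 gives |t| > 1, so 2|t| > 2.
Then |1/t − (1/2)| < |t − 2|/2, which is < eps when |t − 2| < 2eps.
Take delta = min(1, 2eps). Then 0 < |t − 2| < delta gives both |t − 2| < 1 and |t − 2| < 2eps, so |1/t − (1/2)| < eps.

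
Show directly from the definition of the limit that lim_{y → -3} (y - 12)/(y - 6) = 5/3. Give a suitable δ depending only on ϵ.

δ = min(9/2, (27/4)ϵ)

Let ϵ > 0. We want δ > 0 with 0 < |y + 3| < δ ⇒ |(y - 12)/(y - 6) − (5/3)| < ϵ.
Combining over a common denominator, (y - 12)/(y - 6) − (5/3) = [(y - 12)·(-9) − (-15)·(y - 6)] / [(-9)·(y - 6)] = 6(y + 3) / ((-9)(y - 6)).
So |(y - 12)/(y - 6) − (5/3)| = 6|y + 3| / (9·|y − 6|).
Restrict δ ≤ 9/2. Then |y + 3| < 9/2 gives |y − 6| = |(y + 3) + (-9)| ≥ 9 − 9/2 = 9/2.
Hence |(y - 12)/(y - 6) − (5/3)| < 6|y + 3|/(9·(9/2)) = (4/27)|y + 3|, which is < ϵ once |y + 3| < (27/4)ϵ.
Take δ = min(9/2, (27/4)ϵ). Then 0 < |y + 3| < δ forces both bounds, so |(y - 12)/(y - 6) − (5/3)| < ϵ.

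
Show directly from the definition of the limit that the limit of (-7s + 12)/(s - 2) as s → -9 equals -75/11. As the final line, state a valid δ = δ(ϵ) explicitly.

Fix ϵ > 0. We want δ > 0 with 0 < |s + 9| < δ ⇒ |(-7s + 12)/(s - 2) + 75/11| < ϵ.
Combining over a common denominator, (-7s + 12)/(s - 2) + 75/11 = [(-7s + 12)·(-11) − 75·(s - 2)] / [(-11)·(s - 2)] = 2(s + 9) / ((-11)(s - 2)).
So |(-7s + 12)/(s - 2) + 75/11| = 2|s + 9| / (11·|s − 2|).
Require δ ≤ 11/2, so |s − 2| ≥ |-11| − |s + 9| > 11 − 11/2 = 11/2.
Hence |(-7s + 12)/(s - 2) + 75/11| < 2|s + 9|/(11·(11/2)) = (4/121)|s + 9|, which is < ϵ once |s + 9| < (121/4)ϵ.
Take δ = min(11/2, (121/4)ϵ). Then 0 < |s + 9| < δ forces both bounds, so |(-7s + 12)/(s - 2) + 75/11| < ϵ.

δ = min(11/2, (121/4)ϵ)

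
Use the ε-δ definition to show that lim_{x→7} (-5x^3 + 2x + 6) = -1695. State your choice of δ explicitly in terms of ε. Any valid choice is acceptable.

Let ε > 0 be given. We want δ > 0 such that 0 < |x − 7| < δ implies |(-5x^3 + 2x + 6) + 1695| < ε.
(-5x^3 + 2x + 6) + 1695 = -5x^3 + 2x + 1701 = (x − 7)(-5x^2 - 35x - 243).
So |(-5x^3 + 2x + 6) + 1695| = |x − 7|·|-5x^2 - 35x - 243|.
Assume first that |x − 7| < 2, so |x| < 9. Then |-5x^2 - 35x - 243| ≤ 5·9^2 + 35·9 + 243 = 963.
Hence |(-5x^3 + 2x + 6) + 1695| ≤ 963|x − 7| < ε provided |x − 7| < ε/963.
Take δ = min(2, ε/963). Then 0 < |x − 7| < δ gives both |x − 7| < 2 and |x − 7| < ε/963, so |(-5x^3 + 2x + 6) + 1695| < ε.

δ = min(2, ε/963)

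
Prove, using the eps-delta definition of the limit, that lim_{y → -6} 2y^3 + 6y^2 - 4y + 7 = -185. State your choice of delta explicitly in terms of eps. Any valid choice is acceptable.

delta = min(1, eps/172)

Fix eps > 0. We want delta > 0 such that 0 < |y + 6| < delta implies |(2y^3 + 6y^2 - 4y + 7) + 185| < eps.
(2y^3 + 6y^2 - 4y + 7) + 185 = 2y^3 + 6y^2 - 4y + 192 = (y + 6)(2y^2 - 6y + 32).
So |(2y^3 + 6y^2 - 4y + 7) + 185| = |y + 6|·|2y^2 - 6y + 32|.
Assume first that |y + 6| < 1, so |y| < 7. Then |2y^2 - 6y + 32| ≤ 2·7^2 + 6·7 + 32 = 172.
Hence |(2y^3 + 6y^2 - 4y + 7) + 185| ≤ 172|y + 6| < eps provided |y + 6| < eps/172.
Take delta = min(1, eps/172). Then 0 < |y + 6| < delta gives both |y + 6| < 1 and |y + 6| < eps/172, so |(2y^3 + 6y^2 - 4y + 7) + 185| < eps.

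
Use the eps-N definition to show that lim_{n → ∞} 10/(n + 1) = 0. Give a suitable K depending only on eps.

Let eps > 0 be given. For n ≥ 1, |10/(n + 1) − 0| = 10/(n + 1) ≤ 10/n.
We need 10/n < eps, i.e. n > 10/eps.
Take K = 10/eps. If n > K then |10/(n + 1)| ≤ 10/n < eps.

K = 10/eps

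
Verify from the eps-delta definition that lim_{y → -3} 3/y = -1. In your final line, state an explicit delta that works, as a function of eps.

delta = min(3/2, (3/2)eps)

Suppose eps > 0. We seek delta > 0 such that 0 < |y + 3| < delta implies |3/y + 1| < eps.
|3/y + 1| = 3·|-3 − y|/(3·|y|) = 3|y + 3|/(3|y|).
Restrict delta ≤ 3/2. Then |y + 3| < 3/2 gives |y| > 3/2, so 3|y| > 9/2.
Then |3/y + 1| < 3|y + 3|/(9/2), which is < eps when |y + 3| < (3/2)eps.
Take delta = min(3/2, (3/2)eps). Then 0 < |y + 3| < delta gives both |y + 3| < 3/2 and |y + 3| < (3/2)eps, so |3/y + 1| < eps.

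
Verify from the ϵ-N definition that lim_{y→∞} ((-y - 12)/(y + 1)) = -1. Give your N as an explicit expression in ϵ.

N = 11/ϵ

Let ϵ > 0. We seek N > 0 such that y > N implies |(-y - 12)/(y + 1) + 1| < ϵ.
(-y - 12)/(y + 1) + 1 = ((-y - 12) − (-1)(y + 1)) / ((y + 1)) = -11/((y + 1)).
For y > 0 we have y + 1 > y, so |(-y - 12)/(y + 1) + 1| = 11/((y + 1)) < 11/(y) = 11/y.
Thus |(-y - 12)/(y + 1) + 1| < ϵ whenever y > 11/ϵ.
Take N = 11/ϵ. If y > N then |(-y - 12)/(y + 1) + 1| < 11/y < ϵ.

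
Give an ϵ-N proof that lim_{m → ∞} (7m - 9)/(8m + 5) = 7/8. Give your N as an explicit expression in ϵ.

Fix ϵ > 0. For m ≥ 1, |(7m - 9)/(8m + 5) − (7/8)| = |-107|/(8(8m + 5)) = 107/(8(8m + 5)).
Since 8m + 5 ≥ 8m for m ≥ 1, this is ≤ 107/(8·8m) = (107/64)/m.
So |(7m - 9)/(8m + 5) − (7/8)| < ϵ whenever m > (107/64)/ϵ.
Take N = (107/64)/ϵ. If m > N then |(7m - 9)/(8m + 5) − (7/8)| ≤ (107/64)/m < ϵ.

N = (107/64)/ϵ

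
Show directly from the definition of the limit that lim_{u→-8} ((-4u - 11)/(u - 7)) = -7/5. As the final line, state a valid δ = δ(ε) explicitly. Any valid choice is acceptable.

δ = min(15/2, (75/26)ε)

Fix ε > 0. We want δ > 0 with 0 < |u + 8| < δ ⇒ |(-4u - 11)/(u - 7) + 7/5| < ε.
Combining over a common denominator, (-4u - 11)/(u - 7) + 7/5 = [(-4u - 11)·(-15) − 21·(u - 7)] / [(-15)·(u - 7)] = 39(u + 8) / ((-15)(u - 7)).
So |(-4u - 11)/(u - 7) + 7/5| = 39|u + 8| / (15·|u − 7|).
Require δ ≤ 15/2, so |u − 7| ≥ |-15| − |u + 8| > 15 − 15/2 = 15/2.
Hence |(-4u - 11)/(u - 7) + 7/5| < 39|u + 8|/(15·(15/2)) = (26/75)|u + 8|, which is < ε once |u + 8| < (75/26)ε.
Take δ = min(15/2, (75/26)ε). Then 0 < |u + 8| < δ forces both bounds, so |(-4u - 11)/(u - 7) + 7/5| < ε.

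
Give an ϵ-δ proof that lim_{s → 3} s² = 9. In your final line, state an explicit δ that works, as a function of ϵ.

Fix ϵ > 0. We seek δ > 0 with 0 < |s − 3| < δ ⇒ |s² − 9| < ϵ.
Factor: s² − 9 = (s − 3)(s + 3), so |s² − 9| = |s − 3|·|s + 3|.
Impose δ ≤ 1 so that |s| < 4; then |s + 3| ≤ 7.
Hence |s² − 9| ≤ 7|s − 3|, which is < ϵ once |s − 3| < ϵ/7.
Take δ = min(1, ϵ/7). If 0 < |s − 3| < δ then both bounds hold and |s² − 9| ≤ 7|s − 3| < 7·(ϵ/7) = ϵ.

δ = min(1, ϵ/7)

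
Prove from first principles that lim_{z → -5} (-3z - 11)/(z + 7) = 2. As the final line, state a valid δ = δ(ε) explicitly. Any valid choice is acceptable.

δ = min(1, (1/5)ε)

Let ε > 0. We want δ > 0 with 0 < |z + 5| < δ ⇒ |(-3z - 11)/(z + 7) − 2| < ε.
Combining over a common denominator, (-3z - 11)/(z + 7) − 2 = [(-3z - 11)·2 − 4·(z + 7)] / [2·(z + 7)] = -10(z + 5) / (2(z + 7)).
So |(-3z - 11)/(z + 7) − 2| = 10|z + 5| / (2·|z + 7|).
Restrict δ ≤ 1. Then |z + 5| < 1 gives |z + 7| = |(z + 5) + 2| ≥ 2 − 1 = 1.
Hence |(-3z - 11)/(z + 7) − 2| < 10|z + 5|/(2·1) = 5|z + 5|, which is < ε once |z + 5| < (1/5)ε.
Take δ = min(1, (1/5)ε). Then 0 < |z + 5| < δ forces both bounds, so |(-3z - 11)/(z + 7) − 2| < ε.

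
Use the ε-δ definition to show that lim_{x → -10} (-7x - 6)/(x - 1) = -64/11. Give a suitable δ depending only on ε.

δ = min(11/2, (121/26)ε)

Let ε > 0 be given. We want δ > 0 with 0 < |x + 10| < δ ⇒ |(-7x - 6)/(x - 1) + 64/11| < ε.
Combining over a common denominator, (-7x - 6)/(x - 1) + 64/11 = [(-7x - 6)·(-11) − 64·(x - 1)] / [(-11)·(x - 1)] = 13(x + 10) / ((-11)(x - 1)).
So |(-7x - 6)/(x - 1) + 64/11| = 13|x + 10| / (11·|x − 1|).
Require δ ≤ 11/2, so |x − 1| ≥ |-11| − |x + 10| > 11 − 11/2 = 11/2.
Hence |(-7x - 6)/(x - 1) + 64/11| < 13|x + 10|/(11·(11/2)) = (26/121)|x + 10|, which is < ε once |x + 10| < (121/26)ε.
Take δ = min(11/2, (121/26)ε). Then 0 < |x + 10| < δ forces both bounds, so |(-7x - 6)/(x - 1) + 64/11| < ε.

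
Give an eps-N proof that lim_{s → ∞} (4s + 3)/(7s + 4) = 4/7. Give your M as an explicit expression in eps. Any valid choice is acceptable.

Let eps > 0. We seek M > 0 such that s > M implies |(4s + 3)/(7s + 4) − (4/7)| < eps.
(4s + 3)/(7s + 4) − (4/7) = (7(4s + 3) − 4(7s + 4)) / (7(7s + 4)) = 5/(7(7s + 4)).
For s > 0 we have 7s + 4 > 7s, so |(4s + 3)/(7s + 4) − (4/7)| = 5/(7(7s + 4)) < 5/(7·7s) = (5/49)/s.
Thus |(4s + 3)/(7s + 4) − (4/7)| < eps whenever s > (5/49)/eps.
Take M = (5/49)/eps. If s > M then |(4s + 3)/(7s + 4) − (4/7)| < (5/49)/s < eps.

M = (5/49)/eps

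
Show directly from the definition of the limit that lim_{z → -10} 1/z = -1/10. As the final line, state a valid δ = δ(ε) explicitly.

Let ε > 0 be given. We seek δ > 0 such that 0 < |z + 10| < δ implies |1/z + 1/10| < ε.
|1/z + 1/10| = |-10 − z|/(10·|z|) = |z + 10|/(10|z|).
Require δ ≤ 5 so that |z| > 10 − 5 = 5, hence 10|z| > 50.
Then |1/z + 1/10| < |z + 10|/50, which is < ε when |z + 10| < 50ε.
Take δ = min(5, 50ε). Then 0 < |z + 10| < δ gives both |z + 10| < 5 and |z + 10| < 50ε, so |1/z + 1/10| < ε.

δ = min(5, 50ε)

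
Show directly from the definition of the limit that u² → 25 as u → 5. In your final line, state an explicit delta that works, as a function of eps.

delta = min(1, eps/11)

Fix eps > 0. We seek delta > 0 with 0 < |u − 5| < delta ⇒ |u² − 25| < eps.
Factor: u² − 25 = (u − 5)(u + 5), so |u² − 25| = |u − 5|·|u + 5|.
Impose delta ≤ 1 so that |u| < 6; then |u + 5| ≤ 11.
Hence |u² − 25| ≤ 11|u − 5|, which is < eps once |u − 5| < eps/11.
Take delta = min(1, eps/11). If 0 < |u − 5| < delta then both bounds hold and |u² − 25| ≤ 11|u − 5| < 11·(eps/11) = eps.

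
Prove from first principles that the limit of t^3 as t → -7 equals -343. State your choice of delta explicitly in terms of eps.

Fix eps > 0. We seek delta > 0 with 0 < |t + 7| < delta ⇒ |t^3 + 343| < eps.
Factor: t^3 + 343 = (t + 7)(t^2 - 7t + 49), so |t^3 + 343| = |t + 7|·|t^2 - 7t + 49|.
Impose delta ≤ 1 so that |t| < 8; then |t^2 - 7t + 49| ≤ 169.
Hence |t^3 + 343| ≤ 169|t + 7|, which is < eps once |t + 7| < eps/169.
Take delta = min(1, eps/169). If 0 < |t + 7| < delta then both bounds hold and |t^3 + 343| ≤ 169|t + 7| < 169·(eps/169) = eps.

delta = min(1, eps/169)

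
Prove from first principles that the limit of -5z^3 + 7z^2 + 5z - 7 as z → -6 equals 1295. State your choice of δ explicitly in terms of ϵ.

δ = min(1, ϵ/721)

Suppose ϵ > 0. We want δ > 0 such that 0 < |z + 6| < δ implies |(-5z^3 + 7z^2 + 5z - 7) − 1295| < ϵ.
(-5z^3 + 7z^2 + 5z - 7) − 1295 = -5z^3 + 7z^2 + 5z - 1302 = (z + 6)(-5z^2 + 37z - 217).
So |(-5z^3 + 7z^2 + 5z - 7) − 1295| = |z + 6|·|-5z^2 + 37z - 217|.
Require δ ≤ 1. Then |z + 6| < 1 gives |z| < 7, and by the triangle inequality |-5z^2 + 37z - 217| ≤ 5·7^2 + 37·7 + 217 = 721.
Hence |(-5z^3 + 7z^2 + 5z - 7) − 1295| ≤ 721|z + 6| < ϵ provided |z + 6| < ϵ/721.
Take δ = min(1, ϵ/721). Then 0 < |z + 6| < δ gives both |z + 6| < 1 and |z + 6| < ϵ/721, so |(-5z^3 + 7z^2 + 5z - 7) − 1295| < ϵ.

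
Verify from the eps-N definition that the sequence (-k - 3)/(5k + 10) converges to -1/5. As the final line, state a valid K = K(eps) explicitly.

Let eps > 0 be given. For k ≥ 1, |(-k - 3)/(5k + 10) + 1/5| = |-5|/(5(5k + 10)) = 5/(5(5k + 10)).
Since 5k + 10 ≥ 5k for k ≥ 1, this is ≤ 5/(5·5k) = (1/5)/k.
So |(-k - 3)/(5k + 10) + 1/5| < eps whenever k > (1/5)/eps.
Take K = (1/5)/eps. If k > K then |(-k - 3)/(5k + 10) + 1/5| ≤ (1/5)/k < eps.

K = (1/5)/eps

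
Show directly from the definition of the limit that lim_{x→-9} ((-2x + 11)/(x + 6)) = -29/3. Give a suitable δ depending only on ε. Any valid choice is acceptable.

δ = min(3/2, (9/46)ε)

Let ε > 0 be given. We want δ > 0 with 0 < |x + 9| < δ ⇒ |(-2x + 11)/(x + 6) + 29/3| < ε.
Combining over a common denominator, (-2x + 11)/(x + 6) + 29/3 = [(-2x + 11)·(-3) − 29·(x + 6)] / [(-3)·(x + 6)] = -23(x + 9) / ((-3)(x + 6)).
So |(-2x + 11)/(x + 6) + 29/3| = 23|x + 9| / (3·|x + 6|).
Restrict δ ≤ 3/2. Then |x + 9| < 3/2 gives |x + 6| = |(x + 9) + (-3)| ≥ 3 − 3/2 = 3/2.
Hence |(-2x + 11)/(x + 6) + 29/3| < 23|x + 9|/(3·(3/2)) = (46/9)|x + 9|, which is < ε once |x + 9| < (9/46)ε.
Take δ = min(3/2, (9/46)ε). Then 0 < |x + 9| < δ forces both bounds, so |(-2x + 11)/(x + 6) + 29/3| < ε.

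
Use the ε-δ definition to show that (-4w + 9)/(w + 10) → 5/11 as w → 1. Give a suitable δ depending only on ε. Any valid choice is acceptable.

Let ε > 0 be given. We want δ > 0 with 0 < |w − 1| < δ ⇒ |(-4w + 9)/(w + 10) − (5/11)| < ε.
Combining over a common denominator, (-4w + 9)/(w + 10) − (5/11) = [(-4w + 9)·11 − 5·(w + 10)] / [11·(w + 10)] = -49(w − 1) / (11(w + 10)).
So |(-4w + 9)/(w + 10) − (5/11)| = 49|w − 1| / (11·|w + 10|).
Restrict δ ≤ 11/2. Then |w − 1| < 11/2 gives |w + 10| = |(w − 1) + 11| ≥ 11 − 11/2 = 11/2.
Hence |(-4w + 9)/(w + 10) − (5/11)| < 49|w − 1|/(11·(11/2)) = (98/121)|w − 1|, which is < ε once |w − 1| < (121/98)ε.
Take δ = min(11/2, (121/98)ε). Then 0 < |w − 1| < δ forces both bounds, so |(-4w + 9)/(w + 10) − (5/11)| < ε.

δ = min(11/2, (121/98)ε)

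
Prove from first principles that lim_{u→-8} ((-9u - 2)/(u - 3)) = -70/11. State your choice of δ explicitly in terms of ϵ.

Suppose ϵ > 0. We want δ > 0 with 0 < |u + 8| < δ ⇒ |(-9u - 2)/(u - 3) + 70/11| < ϵ.
Combining over a common denominator, (-9u - 2)/(u - 3) + 70/11 = [(-9u - 2)·(-11) − 70·(u - 3)] / [(-11)·(u - 3)] = 29(u + 8) / ((-11)(u - 3)).
So |(-9u - 2)/(u - 3) + 70/11| = 29|u + 8| / (11·|u − 3|).
Require δ ≤ 11/2, so |u − 3| ≥ |-11| − |u + 8| > 11 − 11/2 = 11/2.
Hence |(-9u - 2)/(u - 3) + 70/11| < 29|u + 8|/(11·(11/2)) = (58/121)|u + 8|, which is < ϵ once |u + 8| < (121/58)ϵ.
Take δ = min(11/2, (121/58)ϵ). Then 0 < |u + 8| < δ forces both bounds, so |(-9u - 2)/(u - 3) + 70/11| < ϵ.

δ = min(11/2, (121/58)ϵ)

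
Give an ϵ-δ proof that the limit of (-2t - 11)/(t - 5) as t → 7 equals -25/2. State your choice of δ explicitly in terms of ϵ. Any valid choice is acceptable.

δ = min(1, (2/21)ϵ)

Let ϵ > 0. We want δ > 0 with 0 < |t − 7| < δ ⇒ |(-2t - 11)/(t - 5) + 25/2| < ϵ.
Combining over a common denominator, (-2t - 11)/(t - 5) + 25/2 = [(-2t - 11)·2 − (-25)·(t - 5)] / [2·(t - 5)] = 21(t − 7) / (2(t - 5)).
So |(-2t - 11)/(t - 5) + 25/2| = 21|t − 7| / (2·|t − 5|).
Restrict δ ≤ 1. Then |t − 7| < 1 gives |t − 5| = |(t − 7) + 2| ≥ 2 − 1 = 1.
Hence |(-2t - 11)/(t - 5) + 25/2| < 21|t − 7|/(2·1) = (21/2)|t − 7|, which is < ϵ once |t − 7| < (2/21)ϵ.
Take δ = min(1, (2/21)ϵ). Then 0 < |t − 7| < δ forces both bounds, so |(-2t - 11)/(t - 5) + 25/2| < ϵ.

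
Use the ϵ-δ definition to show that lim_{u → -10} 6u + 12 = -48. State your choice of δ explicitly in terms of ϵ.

δ = ϵ/6

Let ϵ > 0. We need δ > 0 so that 0 < |u + 10| < δ implies |(6u + 12) + 48| < ϵ.
Since (6u + 12) + 48 = 6(u + 10), we have |(6u + 12) + 48| = 6|u + 10|.
Thus it suffices that |u + 10| < ϵ/6.
Choosing δ = ϵ/6 gives |(6u + 12) + 48| = 6|u + 10| < ϵ whenever |u + 10| < δ.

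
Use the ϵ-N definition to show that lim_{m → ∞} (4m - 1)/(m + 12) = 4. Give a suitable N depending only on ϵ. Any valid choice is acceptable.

Suppose ϵ > 0. For m ≥ 1, |(4m - 1)/(m + 12) − 4| = |-49|/((m + 12)) = 49/((m + 12)).
Since m + 12 ≥ m for m ≥ 1, this is ≤ 49/(m) = 49/m.
So |(4m - 1)/(m + 12) − 4| < ϵ whenever m > 49/ϵ.
Take N = 49/ϵ. If m > N then |(4m - 1)/(m + 12) − 4| ≤ 49/m < ϵ.

N = 49/ϵ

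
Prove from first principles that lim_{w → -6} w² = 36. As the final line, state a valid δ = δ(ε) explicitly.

δ = min(1, ε/13)

Fix ε > 0. We seek δ > 0 with 0 < |w + 6| < δ ⇒ |w² − 36| < ε.
Factor: w² − 36 = (w + 6)(w - 6), so |w² − 36| = |w + 6|·|w - 6|.
Restrict δ ≤ 1. Then |w + 6| < 1 gives |w| < 7, so by the triangle inequality |w - 6| ≤ 7 + 6 = 13.
Hence |w² − 36| ≤ 13|w + 6|, which is < ε once |w + 6| < ε/13.
Take δ = min(1, ε/13). If 0 < |w + 6| < δ then both bounds hold and |w² − 36| ≤ 13|w + 6| < 13·(ε/13) = ε.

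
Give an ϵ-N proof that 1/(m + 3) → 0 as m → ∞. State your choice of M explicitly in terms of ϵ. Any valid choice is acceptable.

M = 1/ϵ

Let ϵ > 0 be given. For m ≥ 1, |1/(m + 3) − 0| = 1/(m + 3) ≤ 1/m.
We need 1/m < ϵ, i.e. m > 1/ϵ.
Take M = 1/ϵ. If m > M then |1/(m + 3)| ≤ 1/m < ϵ.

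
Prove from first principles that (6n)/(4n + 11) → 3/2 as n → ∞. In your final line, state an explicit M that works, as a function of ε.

M = (33/8)/ε

Fix ε > 0. For n ≥ 1, |(6n)/(4n + 11) − (3/2)| = |-66|/(4(4n + 11)) = 66/(4(4n + 11)).
Since 4n + 11 ≥ 4n for n ≥ 1, this is ≤ 66/(4·4n) = (33/8)/n.
So |(6n)/(4n + 11) − (3/2)| < ε whenever n > (33/8)/ε.
Take M = (33/8)/ε. If n > M then |(6n)/(4n + 11) − (3/2)| ≤ (33/8)/n < ε.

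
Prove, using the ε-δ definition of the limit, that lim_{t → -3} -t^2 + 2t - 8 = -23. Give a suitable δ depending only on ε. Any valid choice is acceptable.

δ = min(1, ε/9)

Suppose ε > 0. We want δ > 0 such that 0 < |t + 3| < δ implies |(-t^2 + 2t - 8) + 23| < ε.
(-t^2 + 2t - 8) + 23 = -t^2 + 2t + 15 = (t + 3)(-t + 5).
So |(-t^2 + 2t - 8) + 23| = |t + 3|·|-t + 5|.
Assume first that |t + 3| < 1, so |t| < 4. Then |-t + 5| ≤ 4 + 5 = 9.
Hence |(-t^2 + 2t - 8) + 23| ≤ 9|t + 3| < ε provided |t + 3| < ε/9.
Take δ = min(1, ε/9). Then 0 < |t + 3| < δ gives both |t + 3| < 1 and |t + 3| < ε/9, so |(-t^2 + 2t - 8) + 23| < ε.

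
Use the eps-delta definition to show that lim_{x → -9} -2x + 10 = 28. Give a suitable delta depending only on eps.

delta = eps/2

Suppose eps > 0. We need delta > 0 so that 0 < |x + 9| < delta implies |(-2x + 10) − 28| < eps.
|(-2x + 10) − 28| = |-2x - 18| = 2|x + 9|.
So 2|x + 9| < eps exactly when |x + 9| < eps/2.
Take delta = eps/2. If 0 < |x + 9| < delta then |(-2x + 10) − 28| = 2|x + 9| < 2·(eps/2) = eps.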